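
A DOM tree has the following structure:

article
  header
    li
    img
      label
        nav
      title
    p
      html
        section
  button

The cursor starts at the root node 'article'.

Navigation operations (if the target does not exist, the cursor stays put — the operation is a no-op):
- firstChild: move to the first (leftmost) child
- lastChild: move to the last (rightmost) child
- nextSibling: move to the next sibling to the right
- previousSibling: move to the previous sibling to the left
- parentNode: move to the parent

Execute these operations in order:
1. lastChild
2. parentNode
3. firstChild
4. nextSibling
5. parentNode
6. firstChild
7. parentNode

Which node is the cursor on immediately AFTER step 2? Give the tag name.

After 1 (lastChild): button
After 2 (parentNode): article

Answer: article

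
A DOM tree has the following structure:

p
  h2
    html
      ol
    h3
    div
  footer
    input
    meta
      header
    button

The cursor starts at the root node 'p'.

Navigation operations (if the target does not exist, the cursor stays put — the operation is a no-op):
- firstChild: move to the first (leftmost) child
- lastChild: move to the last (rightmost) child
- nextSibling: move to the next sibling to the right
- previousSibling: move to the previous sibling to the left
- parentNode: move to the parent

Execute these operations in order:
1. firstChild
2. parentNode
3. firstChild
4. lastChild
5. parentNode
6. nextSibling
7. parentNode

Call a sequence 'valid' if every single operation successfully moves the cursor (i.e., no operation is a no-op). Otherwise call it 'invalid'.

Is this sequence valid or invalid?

Answer: valid

Derivation:
After 1 (firstChild): h2
After 2 (parentNode): p
After 3 (firstChild): h2
After 4 (lastChild): div
After 5 (parentNode): h2
After 6 (nextSibling): footer
After 7 (parentNode): p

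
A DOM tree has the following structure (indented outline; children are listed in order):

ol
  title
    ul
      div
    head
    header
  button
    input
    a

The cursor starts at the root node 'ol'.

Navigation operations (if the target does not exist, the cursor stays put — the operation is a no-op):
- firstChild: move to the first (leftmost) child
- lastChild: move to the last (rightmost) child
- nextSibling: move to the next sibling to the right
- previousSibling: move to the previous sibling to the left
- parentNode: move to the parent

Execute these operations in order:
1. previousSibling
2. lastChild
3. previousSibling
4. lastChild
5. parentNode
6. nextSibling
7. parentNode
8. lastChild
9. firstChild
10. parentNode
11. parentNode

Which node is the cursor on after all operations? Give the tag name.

Answer: ol

Derivation:
After 1 (previousSibling): ol (no-op, stayed)
After 2 (lastChild): button
After 3 (previousSibling): title
After 4 (lastChild): header
After 5 (parentNode): title
After 6 (nextSibling): button
After 7 (parentNode): ol
After 8 (lastChild): button
After 9 (firstChild): input
After 10 (parentNode): button
After 11 (parentNode): ol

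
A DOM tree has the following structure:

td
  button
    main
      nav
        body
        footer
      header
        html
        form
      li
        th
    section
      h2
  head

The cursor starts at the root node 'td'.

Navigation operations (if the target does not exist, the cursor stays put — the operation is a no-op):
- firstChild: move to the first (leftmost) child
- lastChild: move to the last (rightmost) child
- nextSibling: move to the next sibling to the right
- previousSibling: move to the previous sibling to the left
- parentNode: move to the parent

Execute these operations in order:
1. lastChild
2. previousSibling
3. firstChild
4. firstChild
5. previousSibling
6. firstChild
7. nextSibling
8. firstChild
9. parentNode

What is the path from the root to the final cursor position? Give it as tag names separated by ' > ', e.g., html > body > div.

Answer: td > button > main > nav

Derivation:
After 1 (lastChild): head
After 2 (previousSibling): button
After 3 (firstChild): main
After 4 (firstChild): nav
After 5 (previousSibling): nav (no-op, stayed)
After 6 (firstChild): body
After 7 (nextSibling): footer
After 8 (firstChild): footer (no-op, stayed)
After 9 (parentNode): nav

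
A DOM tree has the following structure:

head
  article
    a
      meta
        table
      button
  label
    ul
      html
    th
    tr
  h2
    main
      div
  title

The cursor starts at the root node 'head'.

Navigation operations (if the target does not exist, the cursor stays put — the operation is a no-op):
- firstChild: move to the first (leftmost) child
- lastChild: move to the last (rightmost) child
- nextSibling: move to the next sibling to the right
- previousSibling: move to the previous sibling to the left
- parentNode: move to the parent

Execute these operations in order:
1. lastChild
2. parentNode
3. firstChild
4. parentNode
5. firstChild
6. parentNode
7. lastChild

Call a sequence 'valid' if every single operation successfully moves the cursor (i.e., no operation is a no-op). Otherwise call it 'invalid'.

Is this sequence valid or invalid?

Answer: valid

Derivation:
After 1 (lastChild): title
After 2 (parentNode): head
After 3 (firstChild): article
After 4 (parentNode): head
After 5 (firstChild): article
After 6 (parentNode): head
After 7 (lastChild): title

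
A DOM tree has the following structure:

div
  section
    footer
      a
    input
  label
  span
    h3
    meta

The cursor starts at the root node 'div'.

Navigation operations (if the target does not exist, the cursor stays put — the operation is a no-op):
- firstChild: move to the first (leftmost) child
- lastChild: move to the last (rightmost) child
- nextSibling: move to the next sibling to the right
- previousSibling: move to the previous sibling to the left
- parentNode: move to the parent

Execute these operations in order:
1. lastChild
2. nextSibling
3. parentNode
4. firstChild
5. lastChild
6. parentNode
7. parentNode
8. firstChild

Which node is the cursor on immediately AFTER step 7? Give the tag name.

Answer: div

Derivation:
After 1 (lastChild): span
After 2 (nextSibling): span (no-op, stayed)
After 3 (parentNode): div
After 4 (firstChild): section
After 5 (lastChild): input
After 6 (parentNode): section
After 7 (parentNode): div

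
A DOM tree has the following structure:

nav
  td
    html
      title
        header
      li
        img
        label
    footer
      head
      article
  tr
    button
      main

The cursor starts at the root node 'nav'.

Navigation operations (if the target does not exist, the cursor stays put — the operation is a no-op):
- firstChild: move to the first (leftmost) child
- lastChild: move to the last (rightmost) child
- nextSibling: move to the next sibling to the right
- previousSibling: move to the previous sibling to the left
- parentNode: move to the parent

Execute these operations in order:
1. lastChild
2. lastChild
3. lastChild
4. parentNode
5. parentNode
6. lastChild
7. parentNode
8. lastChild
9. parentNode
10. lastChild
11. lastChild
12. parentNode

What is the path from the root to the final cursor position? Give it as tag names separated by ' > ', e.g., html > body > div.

Answer: nav > tr > button

Derivation:
After 1 (lastChild): tr
After 2 (lastChild): button
After 3 (lastChild): main
After 4 (parentNode): button
After 5 (parentNode): tr
After 6 (lastChild): button
After 7 (parentNode): tr
After 8 (lastChild): button
After 9 (parentNode): tr
After 10 (lastChild): button
After 11 (lastChild): main
After 12 (parentNode): button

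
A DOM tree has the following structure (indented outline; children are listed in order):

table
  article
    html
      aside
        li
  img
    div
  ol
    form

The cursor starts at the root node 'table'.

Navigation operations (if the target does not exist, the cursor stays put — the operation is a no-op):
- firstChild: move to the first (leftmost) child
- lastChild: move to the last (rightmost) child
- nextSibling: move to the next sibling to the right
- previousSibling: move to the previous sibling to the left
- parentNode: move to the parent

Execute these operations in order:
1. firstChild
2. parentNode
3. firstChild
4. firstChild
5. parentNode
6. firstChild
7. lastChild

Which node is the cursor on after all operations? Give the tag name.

After 1 (firstChild): article
After 2 (parentNode): table
After 3 (firstChild): article
After 4 (firstChild): html
After 5 (parentNode): article
After 6 (firstChild): html
After 7 (lastChild): aside

Answer: aside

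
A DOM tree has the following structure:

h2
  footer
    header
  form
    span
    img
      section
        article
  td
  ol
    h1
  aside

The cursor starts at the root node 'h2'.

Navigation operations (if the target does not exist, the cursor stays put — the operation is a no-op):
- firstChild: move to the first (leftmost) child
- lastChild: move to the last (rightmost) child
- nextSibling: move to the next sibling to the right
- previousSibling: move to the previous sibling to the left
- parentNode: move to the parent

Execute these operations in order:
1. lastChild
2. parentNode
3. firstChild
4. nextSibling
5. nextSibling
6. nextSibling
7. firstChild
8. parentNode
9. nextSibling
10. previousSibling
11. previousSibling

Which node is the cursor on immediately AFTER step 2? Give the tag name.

After 1 (lastChild): aside
After 2 (parentNode): h2

Answer: h2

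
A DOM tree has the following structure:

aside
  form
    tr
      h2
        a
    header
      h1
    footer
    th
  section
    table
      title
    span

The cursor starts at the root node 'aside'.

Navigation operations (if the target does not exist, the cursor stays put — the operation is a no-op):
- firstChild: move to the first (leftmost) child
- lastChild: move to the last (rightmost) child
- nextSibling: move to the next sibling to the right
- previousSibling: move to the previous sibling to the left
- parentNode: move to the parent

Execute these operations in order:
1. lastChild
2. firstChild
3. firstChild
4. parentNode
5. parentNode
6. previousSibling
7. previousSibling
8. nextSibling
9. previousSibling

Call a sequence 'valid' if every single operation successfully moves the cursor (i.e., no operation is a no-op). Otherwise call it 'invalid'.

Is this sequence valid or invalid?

After 1 (lastChild): section
After 2 (firstChild): table
After 3 (firstChild): title
After 4 (parentNode): table
After 5 (parentNode): section
After 6 (previousSibling): form
After 7 (previousSibling): form (no-op, stayed)
After 8 (nextSibling): section
After 9 (previousSibling): form

Answer: invalid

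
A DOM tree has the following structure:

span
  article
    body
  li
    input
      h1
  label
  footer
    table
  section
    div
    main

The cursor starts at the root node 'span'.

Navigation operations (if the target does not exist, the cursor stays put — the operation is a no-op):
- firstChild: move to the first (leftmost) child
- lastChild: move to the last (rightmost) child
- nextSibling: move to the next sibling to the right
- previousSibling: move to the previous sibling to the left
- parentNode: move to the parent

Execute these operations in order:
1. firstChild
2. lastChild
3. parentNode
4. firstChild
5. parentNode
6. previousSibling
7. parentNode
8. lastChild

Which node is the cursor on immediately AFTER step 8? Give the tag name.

After 1 (firstChild): article
After 2 (lastChild): body
After 3 (parentNode): article
After 4 (firstChild): body
After 5 (parentNode): article
After 6 (previousSibling): article (no-op, stayed)
After 7 (parentNode): span
After 8 (lastChild): section

Answer: section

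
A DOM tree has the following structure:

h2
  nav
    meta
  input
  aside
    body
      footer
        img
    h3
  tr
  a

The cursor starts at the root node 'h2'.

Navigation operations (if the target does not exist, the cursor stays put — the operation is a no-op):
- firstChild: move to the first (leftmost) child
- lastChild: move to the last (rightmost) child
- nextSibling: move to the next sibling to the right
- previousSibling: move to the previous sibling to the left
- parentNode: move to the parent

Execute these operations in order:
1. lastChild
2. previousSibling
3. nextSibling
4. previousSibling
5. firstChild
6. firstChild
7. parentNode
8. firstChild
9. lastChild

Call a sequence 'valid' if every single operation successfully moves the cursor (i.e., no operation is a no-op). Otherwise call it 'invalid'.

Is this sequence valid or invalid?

After 1 (lastChild): a
After 2 (previousSibling): tr
After 3 (nextSibling): a
After 4 (previousSibling): tr
After 5 (firstChild): tr (no-op, stayed)
After 6 (firstChild): tr (no-op, stayed)
After 7 (parentNode): h2
After 8 (firstChild): nav
After 9 (lastChild): meta

Answer: invalid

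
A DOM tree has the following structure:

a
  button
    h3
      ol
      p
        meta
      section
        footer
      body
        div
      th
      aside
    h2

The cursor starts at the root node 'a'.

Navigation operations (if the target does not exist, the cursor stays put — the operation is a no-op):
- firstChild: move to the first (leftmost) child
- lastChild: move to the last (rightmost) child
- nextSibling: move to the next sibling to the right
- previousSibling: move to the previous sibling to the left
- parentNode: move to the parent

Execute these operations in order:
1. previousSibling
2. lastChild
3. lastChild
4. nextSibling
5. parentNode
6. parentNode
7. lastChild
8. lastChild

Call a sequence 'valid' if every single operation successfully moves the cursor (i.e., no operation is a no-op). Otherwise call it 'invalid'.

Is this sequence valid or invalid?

Answer: invalid

Derivation:
After 1 (previousSibling): a (no-op, stayed)
After 2 (lastChild): button
After 3 (lastChild): h2
After 4 (nextSibling): h2 (no-op, stayed)
After 5 (parentNode): button
After 6 (parentNode): a
After 7 (lastChild): button
After 8 (lastChild): h2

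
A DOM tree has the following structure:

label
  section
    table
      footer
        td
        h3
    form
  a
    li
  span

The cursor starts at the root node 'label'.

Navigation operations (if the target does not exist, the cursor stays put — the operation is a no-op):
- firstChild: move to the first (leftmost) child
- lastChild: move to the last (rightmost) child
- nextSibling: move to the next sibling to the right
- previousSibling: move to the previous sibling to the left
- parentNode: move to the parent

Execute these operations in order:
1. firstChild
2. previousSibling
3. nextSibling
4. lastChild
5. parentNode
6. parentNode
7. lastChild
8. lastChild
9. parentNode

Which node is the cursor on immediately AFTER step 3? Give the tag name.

Answer: a

Derivation:
After 1 (firstChild): section
After 2 (previousSibling): section (no-op, stayed)
After 3 (nextSibling): a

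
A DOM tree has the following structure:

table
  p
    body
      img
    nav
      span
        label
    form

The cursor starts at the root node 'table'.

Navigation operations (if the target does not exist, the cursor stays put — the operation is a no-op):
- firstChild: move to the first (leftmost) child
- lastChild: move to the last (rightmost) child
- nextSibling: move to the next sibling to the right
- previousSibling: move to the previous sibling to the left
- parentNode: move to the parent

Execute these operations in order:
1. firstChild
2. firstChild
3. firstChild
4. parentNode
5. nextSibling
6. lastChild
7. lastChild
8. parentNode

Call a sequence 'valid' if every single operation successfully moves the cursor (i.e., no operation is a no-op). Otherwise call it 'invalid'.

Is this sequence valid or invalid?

After 1 (firstChild): p
After 2 (firstChild): body
After 3 (firstChild): img
After 4 (parentNode): body
After 5 (nextSibling): nav
After 6 (lastChild): span
After 7 (lastChild): label
After 8 (parentNode): span

Answer: valid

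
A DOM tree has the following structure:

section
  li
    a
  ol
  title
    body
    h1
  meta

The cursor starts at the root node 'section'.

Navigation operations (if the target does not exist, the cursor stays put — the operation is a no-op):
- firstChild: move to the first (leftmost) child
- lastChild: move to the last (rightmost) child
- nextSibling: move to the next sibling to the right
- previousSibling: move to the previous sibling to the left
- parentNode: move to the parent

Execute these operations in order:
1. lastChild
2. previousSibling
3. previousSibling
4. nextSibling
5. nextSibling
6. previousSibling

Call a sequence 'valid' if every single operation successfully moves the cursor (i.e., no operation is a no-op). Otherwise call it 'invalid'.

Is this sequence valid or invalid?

Answer: valid

Derivation:
After 1 (lastChild): meta
After 2 (previousSibling): title
After 3 (previousSibling): ol
After 4 (nextSibling): title
After 5 (nextSibling): meta
After 6 (previousSibling): title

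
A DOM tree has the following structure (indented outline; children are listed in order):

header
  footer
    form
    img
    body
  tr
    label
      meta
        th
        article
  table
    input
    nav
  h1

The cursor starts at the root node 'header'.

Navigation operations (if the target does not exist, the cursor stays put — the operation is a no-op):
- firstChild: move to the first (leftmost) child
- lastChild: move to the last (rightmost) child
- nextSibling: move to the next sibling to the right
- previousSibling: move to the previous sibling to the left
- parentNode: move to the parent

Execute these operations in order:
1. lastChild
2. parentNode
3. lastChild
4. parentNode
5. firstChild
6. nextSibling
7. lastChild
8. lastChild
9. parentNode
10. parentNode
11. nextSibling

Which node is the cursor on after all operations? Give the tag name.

Answer: table

Derivation:
After 1 (lastChild): h1
After 2 (parentNode): header
After 3 (lastChild): h1
After 4 (parentNode): header
After 5 (firstChild): footer
After 6 (nextSibling): tr
After 7 (lastChild): label
After 8 (lastChild): meta
After 9 (parentNode): label
After 10 (parentNode): tr
After 11 (nextSibling): table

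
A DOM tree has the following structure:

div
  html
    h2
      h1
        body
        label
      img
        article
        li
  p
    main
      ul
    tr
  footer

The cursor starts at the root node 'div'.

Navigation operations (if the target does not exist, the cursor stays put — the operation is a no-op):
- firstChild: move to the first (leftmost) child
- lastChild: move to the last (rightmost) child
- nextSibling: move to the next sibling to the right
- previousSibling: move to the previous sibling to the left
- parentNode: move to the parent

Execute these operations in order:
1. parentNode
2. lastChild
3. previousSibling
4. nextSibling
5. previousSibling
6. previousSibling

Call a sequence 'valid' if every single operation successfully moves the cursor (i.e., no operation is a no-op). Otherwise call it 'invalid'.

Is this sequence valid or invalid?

After 1 (parentNode): div (no-op, stayed)
After 2 (lastChild): footer
After 3 (previousSibling): p
After 4 (nextSibling): footer
After 5 (previousSibling): p
After 6 (previousSibling): html

Answer: invalid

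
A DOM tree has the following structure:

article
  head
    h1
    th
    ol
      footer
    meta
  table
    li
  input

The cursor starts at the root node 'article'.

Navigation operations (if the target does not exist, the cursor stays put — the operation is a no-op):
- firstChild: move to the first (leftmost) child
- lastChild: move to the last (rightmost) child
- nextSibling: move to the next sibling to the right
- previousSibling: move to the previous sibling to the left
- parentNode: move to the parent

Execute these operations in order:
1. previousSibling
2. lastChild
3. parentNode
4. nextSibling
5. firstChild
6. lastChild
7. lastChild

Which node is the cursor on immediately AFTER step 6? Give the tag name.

After 1 (previousSibling): article (no-op, stayed)
After 2 (lastChild): input
After 3 (parentNode): article
After 4 (nextSibling): article (no-op, stayed)
After 5 (firstChild): head
After 6 (lastChild): meta

Answer: meta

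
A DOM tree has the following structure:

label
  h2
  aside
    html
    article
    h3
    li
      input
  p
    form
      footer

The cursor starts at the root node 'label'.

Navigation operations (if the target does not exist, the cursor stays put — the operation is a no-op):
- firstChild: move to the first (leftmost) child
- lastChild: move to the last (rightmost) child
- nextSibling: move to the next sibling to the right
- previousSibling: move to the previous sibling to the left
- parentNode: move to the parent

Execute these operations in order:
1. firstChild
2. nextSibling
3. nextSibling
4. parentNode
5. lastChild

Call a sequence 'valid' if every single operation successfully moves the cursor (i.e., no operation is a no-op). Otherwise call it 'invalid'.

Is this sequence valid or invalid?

After 1 (firstChild): h2
After 2 (nextSibling): aside
After 3 (nextSibling): p
After 4 (parentNode): label
After 5 (lastChild): p

Answer: valid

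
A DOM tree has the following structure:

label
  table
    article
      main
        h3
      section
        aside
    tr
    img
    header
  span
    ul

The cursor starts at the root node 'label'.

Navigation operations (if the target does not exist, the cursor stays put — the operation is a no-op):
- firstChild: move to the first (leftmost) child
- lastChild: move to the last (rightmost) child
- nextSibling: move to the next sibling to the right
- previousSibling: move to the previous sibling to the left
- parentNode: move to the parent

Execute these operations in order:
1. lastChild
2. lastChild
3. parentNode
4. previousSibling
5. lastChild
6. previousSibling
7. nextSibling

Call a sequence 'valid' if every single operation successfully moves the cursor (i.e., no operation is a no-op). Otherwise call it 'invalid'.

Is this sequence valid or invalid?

After 1 (lastChild): span
After 2 (lastChild): ul
After 3 (parentNode): span
After 4 (previousSibling): table
After 5 (lastChild): header
After 6 (previousSibling): img
After 7 (nextSibling): header

Answer: valid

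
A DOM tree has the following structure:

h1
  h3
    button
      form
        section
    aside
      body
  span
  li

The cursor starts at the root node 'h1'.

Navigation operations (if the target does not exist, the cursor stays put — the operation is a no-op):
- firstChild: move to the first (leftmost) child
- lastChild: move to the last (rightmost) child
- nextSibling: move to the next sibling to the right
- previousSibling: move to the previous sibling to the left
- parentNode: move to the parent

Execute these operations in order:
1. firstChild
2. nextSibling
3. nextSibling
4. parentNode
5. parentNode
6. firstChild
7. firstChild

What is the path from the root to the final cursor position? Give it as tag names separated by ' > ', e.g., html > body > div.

Answer: h1 > h3 > button

Derivation:
After 1 (firstChild): h3
After 2 (nextSibling): span
After 3 (nextSibling): li
After 4 (parentNode): h1
After 5 (parentNode): h1 (no-op, stayed)
After 6 (firstChild): h3
After 7 (firstChild): button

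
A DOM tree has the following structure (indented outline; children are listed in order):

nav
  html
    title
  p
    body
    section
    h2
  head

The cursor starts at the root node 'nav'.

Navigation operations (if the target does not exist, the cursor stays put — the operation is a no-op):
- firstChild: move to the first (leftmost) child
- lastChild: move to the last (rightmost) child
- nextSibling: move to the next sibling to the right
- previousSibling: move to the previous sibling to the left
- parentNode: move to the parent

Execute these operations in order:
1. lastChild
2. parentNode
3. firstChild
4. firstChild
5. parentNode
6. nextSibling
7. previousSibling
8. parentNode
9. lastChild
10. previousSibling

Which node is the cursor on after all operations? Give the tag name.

Answer: p

Derivation:
After 1 (lastChild): head
After 2 (parentNode): nav
After 3 (firstChild): html
After 4 (firstChild): title
After 5 (parentNode): html
After 6 (nextSibling): p
After 7 (previousSibling): html
After 8 (parentNode): nav
After 9 (lastChild): head
After 10 (previousSibling): p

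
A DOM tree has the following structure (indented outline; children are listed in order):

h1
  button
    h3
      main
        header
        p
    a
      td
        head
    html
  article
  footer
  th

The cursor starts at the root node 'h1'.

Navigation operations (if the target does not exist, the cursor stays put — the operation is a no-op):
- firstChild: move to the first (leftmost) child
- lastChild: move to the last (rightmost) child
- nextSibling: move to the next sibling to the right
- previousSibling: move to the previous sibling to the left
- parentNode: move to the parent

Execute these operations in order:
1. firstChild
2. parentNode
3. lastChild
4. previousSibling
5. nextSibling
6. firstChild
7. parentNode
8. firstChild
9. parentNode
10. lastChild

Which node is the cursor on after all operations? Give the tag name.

Answer: th

Derivation:
After 1 (firstChild): button
After 2 (parentNode): h1
After 3 (lastChild): th
After 4 (previousSibling): footer
After 5 (nextSibling): th
After 6 (firstChild): th (no-op, stayed)
After 7 (parentNode): h1
After 8 (firstChild): button
After 9 (parentNode): h1
After 10 (lastChild): th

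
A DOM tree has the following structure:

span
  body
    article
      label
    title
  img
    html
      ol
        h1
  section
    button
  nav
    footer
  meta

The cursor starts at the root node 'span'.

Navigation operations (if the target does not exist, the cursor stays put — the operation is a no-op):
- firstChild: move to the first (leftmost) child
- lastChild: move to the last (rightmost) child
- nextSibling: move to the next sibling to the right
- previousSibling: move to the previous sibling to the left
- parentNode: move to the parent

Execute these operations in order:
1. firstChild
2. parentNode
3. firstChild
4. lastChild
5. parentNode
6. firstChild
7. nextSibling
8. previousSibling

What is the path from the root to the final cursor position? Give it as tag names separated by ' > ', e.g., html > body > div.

After 1 (firstChild): body
After 2 (parentNode): span
After 3 (firstChild): body
After 4 (lastChild): title
After 5 (parentNode): body
After 6 (firstChild): article
After 7 (nextSibling): title
After 8 (previousSibling): article

Answer: span > body > article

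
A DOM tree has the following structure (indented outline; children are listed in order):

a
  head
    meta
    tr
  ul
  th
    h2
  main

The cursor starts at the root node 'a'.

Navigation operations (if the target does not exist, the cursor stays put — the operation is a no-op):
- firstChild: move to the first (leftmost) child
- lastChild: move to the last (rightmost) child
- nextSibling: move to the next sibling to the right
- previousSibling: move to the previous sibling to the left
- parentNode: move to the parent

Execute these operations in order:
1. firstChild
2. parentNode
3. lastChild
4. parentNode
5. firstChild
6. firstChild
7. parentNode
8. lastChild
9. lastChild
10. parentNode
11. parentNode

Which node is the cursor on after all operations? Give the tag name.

Answer: a

Derivation:
After 1 (firstChild): head
After 2 (parentNode): a
After 3 (lastChild): main
After 4 (parentNode): a
After 5 (firstChild): head
After 6 (firstChild): meta
After 7 (parentNode): head
After 8 (lastChild): tr
After 9 (lastChild): tr (no-op, stayed)
After 10 (parentNode): head
After 11 (parentNode): a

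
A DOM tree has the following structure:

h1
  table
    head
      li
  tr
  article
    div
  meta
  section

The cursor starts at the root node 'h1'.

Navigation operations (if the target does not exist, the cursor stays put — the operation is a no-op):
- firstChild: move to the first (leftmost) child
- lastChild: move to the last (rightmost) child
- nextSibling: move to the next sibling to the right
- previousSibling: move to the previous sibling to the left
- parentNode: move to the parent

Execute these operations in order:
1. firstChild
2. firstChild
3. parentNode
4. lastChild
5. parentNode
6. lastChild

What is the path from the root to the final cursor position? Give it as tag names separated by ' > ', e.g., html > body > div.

After 1 (firstChild): table
After 2 (firstChild): head
After 3 (parentNode): table
After 4 (lastChild): head
After 5 (parentNode): table
After 6 (lastChild): head

Answer: h1 > table > head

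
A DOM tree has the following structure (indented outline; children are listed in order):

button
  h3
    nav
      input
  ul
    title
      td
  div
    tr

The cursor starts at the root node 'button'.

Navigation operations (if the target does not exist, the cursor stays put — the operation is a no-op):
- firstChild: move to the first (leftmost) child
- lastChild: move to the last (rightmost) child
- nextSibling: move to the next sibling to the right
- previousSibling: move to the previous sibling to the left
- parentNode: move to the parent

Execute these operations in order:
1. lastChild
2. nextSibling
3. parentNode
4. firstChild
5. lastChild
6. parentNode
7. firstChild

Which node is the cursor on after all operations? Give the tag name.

Answer: nav

Derivation:
After 1 (lastChild): div
After 2 (nextSibling): div (no-op, stayed)
After 3 (parentNode): button
After 4 (firstChild): h3
After 5 (lastChild): nav
After 6 (parentNode): h3
After 7 (firstChild): nav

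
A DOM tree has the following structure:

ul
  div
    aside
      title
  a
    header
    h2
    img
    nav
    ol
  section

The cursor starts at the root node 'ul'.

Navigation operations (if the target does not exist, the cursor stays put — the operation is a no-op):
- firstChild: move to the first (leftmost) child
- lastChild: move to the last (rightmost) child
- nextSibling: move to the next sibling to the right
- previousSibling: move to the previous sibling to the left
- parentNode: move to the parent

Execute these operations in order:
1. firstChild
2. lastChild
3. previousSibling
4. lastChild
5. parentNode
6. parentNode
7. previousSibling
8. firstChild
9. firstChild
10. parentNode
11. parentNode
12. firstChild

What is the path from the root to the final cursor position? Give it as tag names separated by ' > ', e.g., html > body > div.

Answer: ul > div > aside

Derivation:
After 1 (firstChild): div
After 2 (lastChild): aside
After 3 (previousSibling): aside (no-op, stayed)
After 4 (lastChild): title
After 5 (parentNode): aside
After 6 (parentNode): div
After 7 (previousSibling): div (no-op, stayed)
After 8 (firstChild): aside
After 9 (firstChild): title
After 10 (parentNode): aside
After 11 (parentNode): div
After 12 (firstChild): aside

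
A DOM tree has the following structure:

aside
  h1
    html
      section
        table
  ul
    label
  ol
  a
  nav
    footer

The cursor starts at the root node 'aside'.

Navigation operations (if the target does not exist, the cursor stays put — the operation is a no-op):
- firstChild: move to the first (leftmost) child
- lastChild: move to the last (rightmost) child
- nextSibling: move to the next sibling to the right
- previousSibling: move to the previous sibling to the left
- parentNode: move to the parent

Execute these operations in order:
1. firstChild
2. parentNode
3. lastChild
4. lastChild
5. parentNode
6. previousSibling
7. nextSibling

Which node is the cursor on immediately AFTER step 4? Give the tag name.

Answer: footer

Derivation:
After 1 (firstChild): h1
After 2 (parentNode): aside
After 3 (lastChild): nav
After 4 (lastChild): footer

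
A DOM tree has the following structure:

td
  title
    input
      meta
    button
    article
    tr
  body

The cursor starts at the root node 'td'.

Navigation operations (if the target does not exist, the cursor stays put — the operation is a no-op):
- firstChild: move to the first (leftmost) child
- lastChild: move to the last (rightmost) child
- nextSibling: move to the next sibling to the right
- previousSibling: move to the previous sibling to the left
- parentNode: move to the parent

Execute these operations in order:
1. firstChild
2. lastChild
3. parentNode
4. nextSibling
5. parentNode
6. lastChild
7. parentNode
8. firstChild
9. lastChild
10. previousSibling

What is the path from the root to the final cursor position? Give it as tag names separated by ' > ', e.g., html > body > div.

Answer: td > title > article

Derivation:
After 1 (firstChild): title
After 2 (lastChild): tr
After 3 (parentNode): title
After 4 (nextSibling): body
After 5 (parentNode): td
After 6 (lastChild): body
After 7 (parentNode): td
After 8 (firstChild): title
After 9 (lastChild): tr
After 10 (previousSibling): article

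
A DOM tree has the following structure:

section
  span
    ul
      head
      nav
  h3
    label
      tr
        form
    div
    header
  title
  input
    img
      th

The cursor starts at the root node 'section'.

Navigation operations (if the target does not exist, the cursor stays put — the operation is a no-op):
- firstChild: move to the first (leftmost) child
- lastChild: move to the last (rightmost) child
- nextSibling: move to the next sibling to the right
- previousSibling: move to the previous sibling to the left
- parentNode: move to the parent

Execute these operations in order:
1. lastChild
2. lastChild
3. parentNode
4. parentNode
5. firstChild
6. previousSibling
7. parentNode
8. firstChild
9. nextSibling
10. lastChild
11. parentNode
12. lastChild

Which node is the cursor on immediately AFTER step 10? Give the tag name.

Answer: header

Derivation:
After 1 (lastChild): input
After 2 (lastChild): img
After 3 (parentNode): input
After 4 (parentNode): section
After 5 (firstChild): span
After 6 (previousSibling): span (no-op, stayed)
After 7 (parentNode): section
After 8 (firstChild): span
After 9 (nextSibling): h3
After 10 (lastChild): header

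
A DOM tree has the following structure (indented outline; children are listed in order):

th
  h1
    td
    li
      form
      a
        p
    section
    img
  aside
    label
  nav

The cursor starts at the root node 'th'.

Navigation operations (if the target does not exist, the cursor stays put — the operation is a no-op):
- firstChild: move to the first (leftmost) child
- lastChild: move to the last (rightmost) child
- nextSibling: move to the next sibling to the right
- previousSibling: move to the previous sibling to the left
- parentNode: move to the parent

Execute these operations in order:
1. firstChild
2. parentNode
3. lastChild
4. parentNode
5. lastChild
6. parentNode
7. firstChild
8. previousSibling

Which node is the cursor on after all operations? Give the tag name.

Answer: h1

Derivation:
After 1 (firstChild): h1
After 2 (parentNode): th
After 3 (lastChild): nav
After 4 (parentNode): th
After 5 (lastChild): nav
After 6 (parentNode): th
After 7 (firstChild): h1
After 8 (previousSibling): h1 (no-op, stayed)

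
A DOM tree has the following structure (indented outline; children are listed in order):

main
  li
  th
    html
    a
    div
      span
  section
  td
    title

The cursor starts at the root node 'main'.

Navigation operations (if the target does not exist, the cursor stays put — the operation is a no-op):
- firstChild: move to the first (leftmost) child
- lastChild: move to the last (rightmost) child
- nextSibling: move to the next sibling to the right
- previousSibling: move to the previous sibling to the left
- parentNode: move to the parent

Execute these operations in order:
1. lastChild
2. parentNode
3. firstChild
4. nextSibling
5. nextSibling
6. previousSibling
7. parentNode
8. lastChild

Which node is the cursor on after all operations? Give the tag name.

Answer: td

Derivation:
After 1 (lastChild): td
After 2 (parentNode): main
After 3 (firstChild): li
After 4 (nextSibling): th
After 5 (nextSibling): section
After 6 (previousSibling): th
After 7 (parentNode): main
After 8 (lastChild): td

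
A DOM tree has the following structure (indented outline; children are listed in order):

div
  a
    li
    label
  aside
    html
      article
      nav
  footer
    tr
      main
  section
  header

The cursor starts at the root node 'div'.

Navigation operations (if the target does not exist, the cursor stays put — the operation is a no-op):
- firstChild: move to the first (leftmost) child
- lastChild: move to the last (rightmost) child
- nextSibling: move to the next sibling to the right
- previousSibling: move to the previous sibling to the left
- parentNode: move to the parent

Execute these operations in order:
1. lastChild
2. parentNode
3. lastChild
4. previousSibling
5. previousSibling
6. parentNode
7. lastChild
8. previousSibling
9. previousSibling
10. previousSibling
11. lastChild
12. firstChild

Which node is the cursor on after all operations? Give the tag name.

After 1 (lastChild): header
After 2 (parentNode): div
After 3 (lastChild): header
After 4 (previousSibling): section
After 5 (previousSibling): footer
After 6 (parentNode): div
After 7 (lastChild): header
After 8 (previousSibling): section
After 9 (previousSibling): footer
After 10 (previousSibling): aside
After 11 (lastChild): html
After 12 (firstChild): article

Answer: article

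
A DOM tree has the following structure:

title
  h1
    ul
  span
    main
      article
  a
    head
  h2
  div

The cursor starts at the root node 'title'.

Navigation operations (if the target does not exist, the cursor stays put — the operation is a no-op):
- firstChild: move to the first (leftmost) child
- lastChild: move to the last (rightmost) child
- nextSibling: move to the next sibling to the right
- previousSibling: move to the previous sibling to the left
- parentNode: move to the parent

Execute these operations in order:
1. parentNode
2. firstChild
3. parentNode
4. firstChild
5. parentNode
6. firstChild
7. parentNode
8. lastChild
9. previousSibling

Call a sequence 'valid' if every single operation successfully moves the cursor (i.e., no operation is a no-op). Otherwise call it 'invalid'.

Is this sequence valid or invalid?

Answer: invalid

Derivation:
After 1 (parentNode): title (no-op, stayed)
After 2 (firstChild): h1
After 3 (parentNode): title
After 4 (firstChild): h1
After 5 (parentNode): title
After 6 (firstChild): h1
After 7 (parentNode): title
After 8 (lastChild): div
After 9 (previousSibling): h2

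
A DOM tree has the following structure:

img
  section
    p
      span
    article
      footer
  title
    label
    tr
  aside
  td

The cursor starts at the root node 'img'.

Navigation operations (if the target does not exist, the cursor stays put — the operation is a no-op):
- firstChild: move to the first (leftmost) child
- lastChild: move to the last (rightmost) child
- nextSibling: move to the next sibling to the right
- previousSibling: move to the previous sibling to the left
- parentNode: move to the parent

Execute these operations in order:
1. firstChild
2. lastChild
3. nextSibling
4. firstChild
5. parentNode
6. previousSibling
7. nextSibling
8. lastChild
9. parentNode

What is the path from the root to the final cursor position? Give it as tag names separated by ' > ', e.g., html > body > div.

After 1 (firstChild): section
After 2 (lastChild): article
After 3 (nextSibling): article (no-op, stayed)
After 4 (firstChild): footer
After 5 (parentNode): article
After 6 (previousSibling): p
After 7 (nextSibling): article
After 8 (lastChild): footer
After 9 (parentNode): article

Answer: img > section > article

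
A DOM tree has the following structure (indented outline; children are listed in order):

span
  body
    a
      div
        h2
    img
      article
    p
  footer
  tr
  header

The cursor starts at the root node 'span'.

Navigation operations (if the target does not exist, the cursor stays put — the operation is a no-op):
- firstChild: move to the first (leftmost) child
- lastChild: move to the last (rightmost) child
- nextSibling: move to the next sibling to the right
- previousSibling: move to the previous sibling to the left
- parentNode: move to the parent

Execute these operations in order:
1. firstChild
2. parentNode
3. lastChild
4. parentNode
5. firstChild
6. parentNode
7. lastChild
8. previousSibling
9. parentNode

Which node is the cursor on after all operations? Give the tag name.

Answer: span

Derivation:
After 1 (firstChild): body
After 2 (parentNode): span
After 3 (lastChild): header
After 4 (parentNode): span
After 5 (firstChild): body
After 6 (parentNode): span
After 7 (lastChild): header
After 8 (previousSibling): tr
After 9 (parentNode): span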